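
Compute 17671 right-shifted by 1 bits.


0b100010100000111 >> 1 = 0b10001010000011 = 8835

8835


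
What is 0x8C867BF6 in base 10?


8C867BF6 hex = 2357623798 decimal

2357623798


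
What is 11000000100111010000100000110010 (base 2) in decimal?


11000000100111010000100000110010 in decimal = 3231516722

3231516722


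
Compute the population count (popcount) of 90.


0b1011010 has 4 set bits

4


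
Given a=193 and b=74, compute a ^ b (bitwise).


193 ^ 74 = 139

139


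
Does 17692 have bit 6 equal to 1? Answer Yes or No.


0b100010100011100, bit 6 = 0. No

No


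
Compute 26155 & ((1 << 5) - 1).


26155 & 31 = 11

11


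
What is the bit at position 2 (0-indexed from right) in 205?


0b11001101, position 2 = 1

1


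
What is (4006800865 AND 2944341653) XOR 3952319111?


Step 1: 4006800865 & 2944341653 = 2924610689
Step 2: 2924610689 ^ 3952319111 = 1170316806

1170316806


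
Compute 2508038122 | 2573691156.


0b10010101011111011001111111101010 | 0b10011001011001110110100100010100 = 0b10011101011111111111111111111110 = 2642411518

2642411518


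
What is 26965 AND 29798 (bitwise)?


0b110100101010101 & 0b111010001100110 = 0b110000001000100 = 24644

24644


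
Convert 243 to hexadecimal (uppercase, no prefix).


243 = F3 hex

F3


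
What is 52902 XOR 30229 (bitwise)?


0b1100111010100110 ^ 0b111011000010101 = 0b1011100010110011 = 47283

47283


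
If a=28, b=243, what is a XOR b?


28 ^ 243 = 239

239


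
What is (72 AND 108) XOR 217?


Step 1: 72 & 108 = 72
Step 2: 72 ^ 217 = 145

145


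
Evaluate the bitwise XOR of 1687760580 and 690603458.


0b1100100100110010010111011000100 ^ 0b101001001010011100010111000010 = 0b1001101101100001110101100000110 = 1303440134

1303440134


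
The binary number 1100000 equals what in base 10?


1100000 in decimal = 96

96


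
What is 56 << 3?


0b111000 << 3 = 0b111000000 = 448

448


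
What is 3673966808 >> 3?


0b11011010111111000100100011011000 >> 3 = 0b11011010111111000100100011011 = 459245851

459245851


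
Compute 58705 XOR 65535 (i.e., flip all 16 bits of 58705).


58705 ^ 65535 = 6830

6830


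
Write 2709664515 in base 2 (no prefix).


2709664515 = 10100001100000100011001100000011 in binary

10100001100000100011001100000011


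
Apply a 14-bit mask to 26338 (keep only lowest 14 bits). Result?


26338 & 16383 = 9954

9954


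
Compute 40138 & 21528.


0b1001110011001010 & 0b101010000011000 = 0b1010000001000 = 5128

5128


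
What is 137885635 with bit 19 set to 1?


137885635 | (1 << 19) = 137885635 | 524288 = 138409923

138409923


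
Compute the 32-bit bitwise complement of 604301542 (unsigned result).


~0b100100000001001110100011100110 = 0b11011011111110110001011100011001 = 3690665753 (32-bit unsigned)

3690665753


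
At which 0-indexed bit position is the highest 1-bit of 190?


0b10111110. Highest set bit at position 7

7


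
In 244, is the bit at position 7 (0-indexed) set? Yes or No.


0b11110100, bit 7 = 1. Yes

Yes


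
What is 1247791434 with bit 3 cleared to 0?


1247791434 & ~(1 << 3) = 1247791426

1247791426


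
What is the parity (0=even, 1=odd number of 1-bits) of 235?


0b11101011 has 6 ones => parity 0

0


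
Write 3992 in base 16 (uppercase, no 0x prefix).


3992 = F98 hex

F98


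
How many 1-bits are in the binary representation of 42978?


0b1010011111100010 has 9 set bits

9


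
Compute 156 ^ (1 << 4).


156 ^ (1 << 4) = 156 ^ 16 = 140

140


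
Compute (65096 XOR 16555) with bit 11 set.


Step 1: 65096 ^ 16555 = 48867
Step 2: 48867 | (1 << 11) = 48867 | 2048 = 48867

48867


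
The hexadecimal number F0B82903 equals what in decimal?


F0B82903 hex = 4038600963 decimal

4038600963


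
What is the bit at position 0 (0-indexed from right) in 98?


0b1100010, position 0 = 0

0


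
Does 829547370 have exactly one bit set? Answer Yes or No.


0b110001011100011110001101101010. Multiple bits set => No

No


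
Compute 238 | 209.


0b11101110 | 0b11010001 = 0b11111111 = 255

255


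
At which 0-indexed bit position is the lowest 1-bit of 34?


0b100010. Lowest set bit at position 1

1


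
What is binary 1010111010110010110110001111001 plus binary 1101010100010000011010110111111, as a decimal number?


1010111010110010110110001111001 + 1101010100010000011010110111111 = 11000001111000011010001000111000 = 3252789816

3252789816


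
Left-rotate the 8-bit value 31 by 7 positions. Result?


Rotate 0b11111 left by 7 (8-bit) = 0b10001111 = 143

143


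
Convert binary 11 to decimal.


11 in decimal = 3

3


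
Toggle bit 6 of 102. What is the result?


102 ^ (1 << 6) = 102 ^ 64 = 38

38


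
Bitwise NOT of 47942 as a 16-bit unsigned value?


~0b1011101101000110 = 0b100010010111001 = 17593 (16-bit unsigned)

17593


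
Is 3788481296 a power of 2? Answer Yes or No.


0b11100001110011111010001100010000. Multiple bits set => No

No


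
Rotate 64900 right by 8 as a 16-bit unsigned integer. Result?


Rotate 0b1111110110000100 right by 8 (16-bit) = 0b1000010011111101 = 34045

34045


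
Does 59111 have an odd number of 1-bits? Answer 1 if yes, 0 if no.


0b1110011011100111 has 11 ones => parity 1

1


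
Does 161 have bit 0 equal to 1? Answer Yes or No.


0b10100001, bit 0 = 1. Yes

Yes


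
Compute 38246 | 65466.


0b1001010101100110 | 0b1111111110111010 = 0b1111111111111110 = 65534

65534


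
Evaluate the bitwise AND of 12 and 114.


0b1100 & 0b1110010 = 0b0 = 0

0


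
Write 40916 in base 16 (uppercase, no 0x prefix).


40916 = 9FD4 hex

9FD4


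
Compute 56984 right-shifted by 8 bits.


0b1101111010011000 >> 8 = 0b11011110 = 222

222


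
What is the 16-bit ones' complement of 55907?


55907 ^ 65535 = 9628

9628


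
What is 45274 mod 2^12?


45274 & 4095 = 218

218


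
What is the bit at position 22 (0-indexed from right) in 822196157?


0b110001000000011011011110111101, position 22 = 0

0


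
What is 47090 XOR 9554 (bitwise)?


0b1011011111110010 ^ 0b10010101010010 = 0b1001001010100000 = 37536

37536


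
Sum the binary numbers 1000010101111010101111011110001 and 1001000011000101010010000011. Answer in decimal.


1000010101111010101111011110001 + 1001000011000101010010000011 = 1001011110010011011001101110100 = 1271509876

1271509876


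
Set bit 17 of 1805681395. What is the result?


1805681395 | (1 << 17) = 1805681395 | 131072 = 1805812467

1805812467


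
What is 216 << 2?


0b11011000 << 2 = 0b1101100000 = 864

864


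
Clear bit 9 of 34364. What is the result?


34364 & ~(1 << 9) = 33852

33852


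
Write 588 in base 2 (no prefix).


588 = 1001001100 in binary

1001001100


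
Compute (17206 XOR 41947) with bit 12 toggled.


Step 1: 17206 ^ 41947 = 57581
Step 2: 57581 ^ (1 << 12) = 57581 ^ 4096 = 61677

61677


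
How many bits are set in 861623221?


0b110011010110110101001110110101 has 18 set bits

18


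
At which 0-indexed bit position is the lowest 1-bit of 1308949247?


0b1001110000001001111101011111111. Lowest set bit at position 0

0


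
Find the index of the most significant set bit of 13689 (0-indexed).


0b11010101111001. Highest set bit at position 13

13


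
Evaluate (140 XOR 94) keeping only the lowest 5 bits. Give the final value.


Step 1: 140 ^ 94 = 210
Step 2: 210 & 31 = 18

18


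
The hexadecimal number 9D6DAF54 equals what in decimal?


9D6DAF54 hex = 2641211220 decimal

2641211220


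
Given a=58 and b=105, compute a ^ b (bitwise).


58 ^ 105 = 83

83


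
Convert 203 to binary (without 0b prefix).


203 = 11001011 in binary

11001011


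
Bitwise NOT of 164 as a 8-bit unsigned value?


~0b10100100 = 0b1011011 = 91 (8-bit unsigned)

91


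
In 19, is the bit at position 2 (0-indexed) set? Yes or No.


0b10011, bit 2 = 0. No

No


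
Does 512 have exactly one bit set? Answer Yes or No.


0b1000000000. Only one bit set => Yes

Yes


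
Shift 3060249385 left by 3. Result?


0b10110110011001111011001100101001 << 3 = 0b10110110011001111011001100101001000 = 24481995080

24481995080


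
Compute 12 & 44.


0b1100 & 0b101100 = 0b1100 = 12

12


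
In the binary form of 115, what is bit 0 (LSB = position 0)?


0b1110011, position 0 = 1

1


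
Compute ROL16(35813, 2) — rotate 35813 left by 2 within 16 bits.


Rotate 0b1000101111100101 left by 2 (16-bit) = 0b10111110010110 = 12182

12182


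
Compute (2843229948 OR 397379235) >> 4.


Step 1: 2843229948 | 397379235 = 3221208831
Step 2: 3221208831 >> 4 = 201325551

201325551


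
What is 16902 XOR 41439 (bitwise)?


0b100001000000110 ^ 0b1010000111011111 = 0b1110001111011001 = 58329

58329


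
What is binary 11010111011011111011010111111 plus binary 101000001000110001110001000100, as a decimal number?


11010111011011111011010111111 + 101000001000110001110001000100 = 1000011000100010001001100000011 = 1125192451

1125192451


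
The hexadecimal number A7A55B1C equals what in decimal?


A7A55B1C hex = 2812631836 decimal

2812631836


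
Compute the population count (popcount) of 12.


0b1100 has 2 set bits

2


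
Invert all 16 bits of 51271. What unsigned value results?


51271 ^ 65535 = 14264

14264


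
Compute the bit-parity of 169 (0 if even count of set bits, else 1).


0b10101001 has 4 ones => parity 0

0


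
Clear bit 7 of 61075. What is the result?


61075 & ~(1 << 7) = 60947

60947


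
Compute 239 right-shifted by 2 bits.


0b11101111 >> 2 = 0b111011 = 59

59


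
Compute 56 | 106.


0b111000 | 0b1101010 = 0b1111010 = 122

122


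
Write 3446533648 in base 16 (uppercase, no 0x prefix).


3446533648 = CD6DEE10 hex

CD6DEE10


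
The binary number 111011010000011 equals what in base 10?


111011010000011 in decimal = 30339

30339


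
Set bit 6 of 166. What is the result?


166 | (1 << 6) = 166 | 64 = 230

230


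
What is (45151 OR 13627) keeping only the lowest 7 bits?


Step 1: 45151 | 13627 = 46463
Step 2: 46463 & 127 = 127

127


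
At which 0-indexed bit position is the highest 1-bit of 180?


0b10110100. Highest set bit at position 7

7


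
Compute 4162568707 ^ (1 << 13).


4162568707 ^ (1 << 13) = 4162568707 ^ 8192 = 4162576899

4162576899


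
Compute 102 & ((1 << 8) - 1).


102 & 255 = 102

102


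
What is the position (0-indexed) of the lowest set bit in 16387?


0b100000000000011. Lowest set bit at position 0

0


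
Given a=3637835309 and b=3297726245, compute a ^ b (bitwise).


3637835309 ^ 3297726245 = 475773192

475773192


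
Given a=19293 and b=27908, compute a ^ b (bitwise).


19293 ^ 27908 = 9817

9817


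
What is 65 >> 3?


0b1000001 >> 3 = 0b1000 = 8

8


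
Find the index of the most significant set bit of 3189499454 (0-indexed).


0b10111110000110111110011000111110. Highest set bit at position 31

31


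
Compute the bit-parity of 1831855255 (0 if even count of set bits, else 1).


0b1101101001011111110010010010111 has 19 ones => parity 1

1


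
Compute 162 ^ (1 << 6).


162 ^ (1 << 6) = 162 ^ 64 = 226

226


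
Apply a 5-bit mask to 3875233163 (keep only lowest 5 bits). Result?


3875233163 & 31 = 11

11


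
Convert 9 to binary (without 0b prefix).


9 = 1001 in binary

1001


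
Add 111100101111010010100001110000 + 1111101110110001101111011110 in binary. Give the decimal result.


111100101111010010100001110000 + 1111101110110001101111011110 = 1001100011110000100010001001110 = 1282950222

1282950222


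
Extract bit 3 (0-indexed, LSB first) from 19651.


0b100110011000011, position 3 = 0

0


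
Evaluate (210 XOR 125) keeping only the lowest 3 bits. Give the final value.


Step 1: 210 ^ 125 = 175
Step 2: 175 & 7 = 7

7


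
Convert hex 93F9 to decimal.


93F9 hex = 37881 decimal

37881


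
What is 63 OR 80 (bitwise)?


0b111111 | 0b1010000 = 0b1111111 = 127

127


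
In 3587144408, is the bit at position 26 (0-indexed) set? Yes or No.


0b11010101110011110111101011011000, bit 26 = 1. Yes

Yes


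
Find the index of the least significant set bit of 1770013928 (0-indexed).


0b1101001100000000100010011101000. Lowest set bit at position 3

3


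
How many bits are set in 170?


0b10101010 has 4 set bits

4


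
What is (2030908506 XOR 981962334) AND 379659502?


Step 1: 2030908506 ^ 981962334 = 1133165060
Step 2: 1133165060 & 379659502 = 41951236

41951236


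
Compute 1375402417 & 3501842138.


0b1010001111110101111100110110001 & 0b11010000101110011101111011011010 = 0b1010000101110001101100010010000 = 1354291344

1354291344


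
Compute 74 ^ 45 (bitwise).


0b1001010 ^ 0b101101 = 0b1100111 = 103

103


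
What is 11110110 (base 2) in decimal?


11110110 in decimal = 246

246


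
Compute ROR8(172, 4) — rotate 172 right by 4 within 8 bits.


Rotate 0b10101100 right by 4 (8-bit) = 0b11001010 = 202

202


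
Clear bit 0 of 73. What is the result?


73 & ~(1 << 0) = 72

72


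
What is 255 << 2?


0b11111111 << 2 = 0b1111111100 = 1020

1020


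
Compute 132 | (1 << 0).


132 | (1 << 0) = 132 | 1 = 133

133


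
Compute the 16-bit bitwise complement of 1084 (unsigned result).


~0b10000111100 = 0b1111101111000011 = 64451 (16-bit unsigned)

64451


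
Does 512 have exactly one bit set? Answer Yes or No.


0b1000000000. Only one bit set => Yes

Yes


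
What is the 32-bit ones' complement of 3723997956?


3723997956 ^ 4294967295 = 570969339

570969339


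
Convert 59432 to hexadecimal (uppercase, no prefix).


59432 = E828 hex

E828


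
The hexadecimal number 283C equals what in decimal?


283C hex = 10300 decimal

10300


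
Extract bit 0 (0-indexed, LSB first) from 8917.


0b10001011010101, position 0 = 1

1


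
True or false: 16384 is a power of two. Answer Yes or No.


0b100000000000000. Only one bit set => Yes

Yes


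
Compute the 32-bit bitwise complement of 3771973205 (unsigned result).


~0b11100000110100111011111001010101 = 0b11111001011000100000110101010 = 522994090 (32-bit unsigned)

522994090


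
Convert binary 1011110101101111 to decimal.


1011110101101111 in decimal = 48495

48495


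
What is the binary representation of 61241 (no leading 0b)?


61241 = 1110111100111001 in binary

1110111100111001


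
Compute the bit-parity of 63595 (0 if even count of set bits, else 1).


0b1111100001101011 has 10 ones => parity 0

0


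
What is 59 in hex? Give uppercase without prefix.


59 = 3B hex

3B


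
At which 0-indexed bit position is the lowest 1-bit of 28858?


0b111000010111010. Lowest set bit at position 1

1


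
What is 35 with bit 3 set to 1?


35 | (1 << 3) = 35 | 8 = 43

43


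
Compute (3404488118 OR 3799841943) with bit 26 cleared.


Step 1: 3404488118 | 3799841943 = 3942448567
Step 2: 3942448567 & ~(1 << 26) = 3942448567

3942448567


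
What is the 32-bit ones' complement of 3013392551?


3013392551 ^ 4294967295 = 1281574744

1281574744


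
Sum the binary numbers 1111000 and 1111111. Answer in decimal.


1111000 + 1111111 = 11110111 = 247

247


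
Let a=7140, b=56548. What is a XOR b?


7140 ^ 56548 = 50944

50944


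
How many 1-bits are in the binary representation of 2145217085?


0b1111111110111010110101000111101 has 22 set bits

22


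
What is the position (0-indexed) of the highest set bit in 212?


0b11010100. Highest set bit at position 7

7


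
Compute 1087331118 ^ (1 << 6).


1087331118 ^ (1 << 6) = 1087331118 ^ 64 = 1087331182

1087331182


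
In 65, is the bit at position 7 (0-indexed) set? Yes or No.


0b1000001, bit 7 = 0. No

No


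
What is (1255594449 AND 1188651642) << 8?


Step 1: 1255594449 & 1188651642 = 1120944208
Step 2: 1120944208 << 8 = 286961717248

286961717248


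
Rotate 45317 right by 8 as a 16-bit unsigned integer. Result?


Rotate 0b1011000100000101 right by 8 (16-bit) = 0b10110110001 = 1457

1457


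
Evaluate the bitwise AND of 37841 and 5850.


0b1001001111010001 & 0b1011011011010 = 0b1001011010000 = 4816

4816


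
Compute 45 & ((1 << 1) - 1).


45 & 1 = 1

1


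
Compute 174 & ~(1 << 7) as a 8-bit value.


174 & ~(1 << 7) = 46

46


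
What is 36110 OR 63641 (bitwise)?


0b1000110100001110 | 0b1111100010011001 = 0b1111110110011111 = 64927

64927


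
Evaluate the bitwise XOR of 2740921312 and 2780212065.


0b10100011010111110010001111100000 ^ 0b10100101101101101010101101100001 = 0b110111010011000100010000001 = 115968129

115968129


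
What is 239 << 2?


0b11101111 << 2 = 0b1110111100 = 956

956


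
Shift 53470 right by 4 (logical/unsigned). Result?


0b1101000011011110 >> 4 = 0b110100001101 = 3341

3341


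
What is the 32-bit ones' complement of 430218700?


430218700 ^ 4294967295 = 3864748595

3864748595


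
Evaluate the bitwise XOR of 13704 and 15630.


0b11010110001000 ^ 0b11110100001110 = 0b100010000110 = 2182

2182


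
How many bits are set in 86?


0b1010110 has 4 set bits

4


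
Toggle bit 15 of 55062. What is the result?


55062 ^ (1 << 15) = 55062 ^ 32768 = 22294

22294


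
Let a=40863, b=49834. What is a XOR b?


40863 ^ 49834 = 23861

23861


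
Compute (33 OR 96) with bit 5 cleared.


Step 1: 33 | 96 = 97
Step 2: 97 & ~(1 << 5) = 65

65


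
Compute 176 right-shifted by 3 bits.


0b10110000 >> 3 = 0b10110 = 22

22


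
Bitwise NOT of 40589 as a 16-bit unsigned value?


~0b1001111010001101 = 0b110000101110010 = 24946 (16-bit unsigned)

24946


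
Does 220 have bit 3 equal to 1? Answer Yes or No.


0b11011100, bit 3 = 1. Yes

Yes


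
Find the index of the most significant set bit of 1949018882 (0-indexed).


0b1110100001010111010101100000010. Highest set bit at position 30

30


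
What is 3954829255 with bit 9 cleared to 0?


3954829255 & ~(1 << 9) = 3954828743

3954828743


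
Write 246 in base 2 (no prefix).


246 = 11110110 in binary

11110110


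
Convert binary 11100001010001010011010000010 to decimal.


11100001010001010011010000010 in decimal = 472426114

472426114


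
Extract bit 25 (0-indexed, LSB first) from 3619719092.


0b11010111110000001000011110110100, position 25 = 1

1


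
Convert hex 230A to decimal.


230A hex = 8970 decimal

8970


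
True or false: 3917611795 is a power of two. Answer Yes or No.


0b11101001100000100000001100010011. Multiple bits set => No

No


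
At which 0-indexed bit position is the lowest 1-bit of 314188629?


0b10010101110100010001101010101. Lowest set bit at position 0

0


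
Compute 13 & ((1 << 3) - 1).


13 & 7 = 5

5


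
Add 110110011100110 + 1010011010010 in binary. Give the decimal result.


110110011100110 + 1010011010010 = 1000000110111000 = 33208

33208


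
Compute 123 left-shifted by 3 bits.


0b1111011 << 3 = 0b1111011000 = 984

984


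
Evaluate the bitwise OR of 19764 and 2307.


0b100110100110100 | 0b100100000011 = 0b100110100110111 = 19767

19767


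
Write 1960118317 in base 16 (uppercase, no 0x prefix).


1960118317 = 74D5082D hex

74D5082D


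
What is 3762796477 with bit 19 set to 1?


3762796477 | (1 << 19) = 3762796477 | 524288 = 3763320765

3763320765


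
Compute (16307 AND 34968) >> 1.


Step 1: 16307 & 34968 = 2192
Step 2: 2192 >> 1 = 1096

1096


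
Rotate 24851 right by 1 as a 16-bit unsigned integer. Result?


Rotate 0b110000100010011 right by 1 (16-bit) = 0b1011000010001001 = 45193

45193


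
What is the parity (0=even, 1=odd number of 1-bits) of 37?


0b100101 has 3 ones => parity 1

1


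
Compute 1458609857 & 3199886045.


0b1010110111100001001111011000001 & 0b10111110101110100110001011011101 = 0b10110101100000000001011000001 = 380633793

380633793


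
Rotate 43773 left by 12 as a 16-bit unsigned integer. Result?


Rotate 0b1010101011111101 left by 12 (16-bit) = 0b1101101010101111 = 55983

55983


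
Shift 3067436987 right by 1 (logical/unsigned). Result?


0b10110110110101010101111110111011 >> 1 = 0b1011011011010101010111111011101 = 1533718493

1533718493


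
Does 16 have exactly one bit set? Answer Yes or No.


0b10000. Only one bit set => Yes

Yes


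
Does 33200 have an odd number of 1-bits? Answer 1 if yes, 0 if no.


0b1000000110110000 has 5 ones => parity 1

1


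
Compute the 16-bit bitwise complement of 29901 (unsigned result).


~0b111010011001101 = 0b1000101100110010 = 35634 (16-bit unsigned)

35634


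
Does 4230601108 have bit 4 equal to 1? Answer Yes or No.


0b11111100001010011101100110010100, bit 4 = 1. Yes

Yes


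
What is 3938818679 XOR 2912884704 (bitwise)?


0b11101010110001011001101001110111 ^ 0b10101101100111110001011111100000 = 0b1000111010110101000110110010111 = 1197116823

1197116823


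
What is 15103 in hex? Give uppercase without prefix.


15103 = 3AFF hex

3AFF


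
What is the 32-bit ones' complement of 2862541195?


2862541195 ^ 4294967295 = 1432426100

1432426100


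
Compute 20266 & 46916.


0b100111100101010 & 0b1011011101000100 = 0b11100000000 = 1792

1792


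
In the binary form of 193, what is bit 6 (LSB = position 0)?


0b11000001, position 6 = 1

1


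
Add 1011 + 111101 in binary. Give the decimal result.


1011 + 111101 = 1001000 = 72

72


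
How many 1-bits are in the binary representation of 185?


0b10111001 has 5 set bits

5


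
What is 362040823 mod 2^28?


362040823 & 268435455 = 93605367

93605367


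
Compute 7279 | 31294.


0b1110001101111 | 0b111101000111110 = 0b111111001111111 = 32383

32383


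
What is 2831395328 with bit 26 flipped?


2831395328 ^ (1 << 26) = 2831395328 ^ 67108864 = 2898504192

2898504192


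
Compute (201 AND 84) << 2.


Step 1: 201 & 84 = 64
Step 2: 64 << 2 = 256

256


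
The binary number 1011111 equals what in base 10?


1011111 in decimal = 95

95


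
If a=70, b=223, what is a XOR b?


70 ^ 223 = 153

153


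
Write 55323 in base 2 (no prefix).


55323 = 1101100000011011 in binary

1101100000011011


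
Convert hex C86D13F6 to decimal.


C86D13F6 hex = 3362591734 decimal

3362591734


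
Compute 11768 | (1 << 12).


11768 | (1 << 12) = 11768 | 4096 = 15864

15864


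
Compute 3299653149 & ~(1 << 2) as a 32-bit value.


3299653149 & ~(1 << 2) = 3299653145

3299653145


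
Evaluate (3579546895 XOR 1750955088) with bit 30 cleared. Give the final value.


Step 1: 3579546895 ^ 1750955088 = 3171350879
Step 2: 3171350879 & ~(1 << 30) = 3171350879

3171350879


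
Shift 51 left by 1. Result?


0b110011 << 1 = 0b1100110 = 102

102


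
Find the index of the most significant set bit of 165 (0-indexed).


0b10100101. Highest set bit at position 7

7


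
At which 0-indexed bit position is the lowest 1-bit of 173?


0b10101101. Lowest set bit at position 0

0


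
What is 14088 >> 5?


0b11011100001000 >> 5 = 0b110111000 = 440

440


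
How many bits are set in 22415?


0b101011110001111 has 10 set bits

10


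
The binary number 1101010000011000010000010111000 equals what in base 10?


1101010000011000010000010111000 in decimal = 1779179704

1779179704


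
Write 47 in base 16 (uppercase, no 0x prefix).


47 = 2F hex

2F


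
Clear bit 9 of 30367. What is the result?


30367 & ~(1 << 9) = 29855

29855


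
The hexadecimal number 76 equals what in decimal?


76 hex = 118 decimal

118


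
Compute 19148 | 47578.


0b100101011001100 | 0b1011100111011010 = 0b1111101111011110 = 64478

64478


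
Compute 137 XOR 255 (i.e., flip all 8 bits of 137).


137 ^ 255 = 118

118


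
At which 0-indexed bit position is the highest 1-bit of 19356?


0b100101110011100. Highest set bit at position 14

14


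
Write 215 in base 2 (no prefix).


215 = 11010111 in binary

11010111


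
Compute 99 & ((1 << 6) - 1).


99 & 63 = 35

35


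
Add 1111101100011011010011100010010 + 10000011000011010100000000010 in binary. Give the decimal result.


1111101100011011010011100010010 + 10000011000011010100000000010 = 10001101111011110100111100010100 = 2381270804

2381270804


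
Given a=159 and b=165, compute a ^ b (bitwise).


159 ^ 165 = 58

58


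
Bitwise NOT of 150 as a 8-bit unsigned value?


~0b10010110 = 0b1101001 = 105 (8-bit unsigned)

105


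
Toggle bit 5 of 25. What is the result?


25 ^ (1 << 5) = 25 ^ 32 = 57

57


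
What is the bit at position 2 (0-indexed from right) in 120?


0b1111000, position 2 = 0

0


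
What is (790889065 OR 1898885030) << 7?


Step 1: 790889065 | 1898885030 = 2133766127
Step 2: 2133766127 << 7 = 273122064256

273122064256


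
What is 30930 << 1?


0b111100011010010 << 1 = 0b1111000110100100 = 61860

61860


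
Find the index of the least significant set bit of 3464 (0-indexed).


0b110110001000. Lowest set bit at position 3

3


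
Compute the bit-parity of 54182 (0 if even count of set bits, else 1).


0b1101001110100110 has 9 ones => parity 1

1


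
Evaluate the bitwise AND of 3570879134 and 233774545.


0b11010100110101110100101010011110 & 0b1101111011110001110111010001 = 0b100110001110000100010010000 = 80152720

80152720


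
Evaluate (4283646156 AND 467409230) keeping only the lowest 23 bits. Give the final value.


Step 1: 4283646156 & 467409230 = 458227788
Step 2: 458227788 & 8388607 = 5242956

5242956


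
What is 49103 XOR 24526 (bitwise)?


0b1011111111001111 ^ 0b101111111001110 = 0b1110000000000001 = 57345

57345


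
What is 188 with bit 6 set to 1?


188 | (1 << 6) = 188 | 64 = 252

252


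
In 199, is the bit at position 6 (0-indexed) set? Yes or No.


0b11000111, bit 6 = 1. Yes

Yes


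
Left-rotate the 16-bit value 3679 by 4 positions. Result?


Rotate 0b111001011111 left by 4 (16-bit) = 0b1110010111110000 = 58864

58864


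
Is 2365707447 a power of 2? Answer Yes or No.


0b10001101000000011101010010110111. Multiple bits set => No

No


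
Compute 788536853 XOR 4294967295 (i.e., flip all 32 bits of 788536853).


788536853 ^ 4294967295 = 3506430442

3506430442


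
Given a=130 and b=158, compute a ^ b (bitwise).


130 ^ 158 = 28

28


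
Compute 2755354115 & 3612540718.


0b10100100001110110101111000000011 & 0b11010111010100101111111100101110 = 0b10000100000100100101111000000010 = 2215796226

2215796226


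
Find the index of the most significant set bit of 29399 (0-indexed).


0b111001011010111. Highest set bit at position 14

14


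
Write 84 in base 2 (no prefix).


84 = 1010100 in binary

1010100


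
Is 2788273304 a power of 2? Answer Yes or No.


0b10100110001100011010110010011000. Multiple bits set => No

No


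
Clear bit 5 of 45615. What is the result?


45615 & ~(1 << 5) = 45583

45583


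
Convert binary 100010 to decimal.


100010 in decimal = 34

34


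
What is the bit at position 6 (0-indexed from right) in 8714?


0b10001000001010, position 6 = 0

0


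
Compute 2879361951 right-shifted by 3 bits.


0b10101011100111111001001110011111 >> 3 = 0b10101011100111111001001110011 = 359920243

359920243


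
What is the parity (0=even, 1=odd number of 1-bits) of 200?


0b11001000 has 3 ones => parity 1

1


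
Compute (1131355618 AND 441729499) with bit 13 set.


Step 1: 1131355618 & 441729499 = 38011330
Step 2: 38011330 | (1 << 13) = 38011330 | 8192 = 38019522

38019522


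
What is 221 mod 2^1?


221 & 1 = 1

1


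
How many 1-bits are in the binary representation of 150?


0b10010110 has 4 set bits

4


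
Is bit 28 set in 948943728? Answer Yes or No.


0b111000100011111011101101110000, bit 28 = 1. Yes

Yes


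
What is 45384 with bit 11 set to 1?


45384 | (1 << 11) = 45384 | 2048 = 47432

47432


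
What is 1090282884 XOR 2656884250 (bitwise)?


0b1000000111111000110010110000100 ^ 0b10011110010111001101011000011010 = 0b11011110101000001011001110011110 = 3735073694

3735073694


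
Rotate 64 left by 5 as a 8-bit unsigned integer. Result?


Rotate 0b1000000 left by 5 (8-bit) = 0b1000 = 8

8


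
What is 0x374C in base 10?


374C hex = 14156 decimal

14156


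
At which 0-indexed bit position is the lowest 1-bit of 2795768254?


0b10100110101001000000100110111110. Lowest set bit at position 1

1


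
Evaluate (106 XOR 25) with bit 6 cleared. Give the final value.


Step 1: 106 ^ 25 = 115
Step 2: 115 & ~(1 << 6) = 51

51


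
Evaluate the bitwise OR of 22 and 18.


0b10110 | 0b10010 = 0b10110 = 22

22


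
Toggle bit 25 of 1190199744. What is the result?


1190199744 ^ (1 << 25) = 1190199744 ^ 33554432 = 1156645312

1156645312


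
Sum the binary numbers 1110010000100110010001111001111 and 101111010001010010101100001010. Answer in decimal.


1110010000100110010001111001111 + 101111010001010010101100001010 = 10100001010110000100111011011001 = 2706919129

2706919129


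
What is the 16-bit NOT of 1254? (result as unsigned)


~0b10011100110 = 0b1111101100011001 = 64281 (16-bit unsigned)

64281


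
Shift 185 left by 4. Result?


0b10111001 << 4 = 0b101110010000 = 2960

2960


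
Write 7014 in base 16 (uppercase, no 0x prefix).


7014 = 1B66 hex

1B66


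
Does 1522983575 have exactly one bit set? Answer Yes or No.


0b1011010110001101110001010010111. Multiple bits set => No

No


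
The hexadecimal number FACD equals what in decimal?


FACD hex = 64205 decimal

64205


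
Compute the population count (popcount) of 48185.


0b1011110000111001 has 9 set bits

9


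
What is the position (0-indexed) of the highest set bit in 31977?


0b111110011101001. Highest set bit at position 14

14


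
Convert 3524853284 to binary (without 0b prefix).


3524853284 = 11010010000110001111111000100100 in binary

11010010000110001111111000100100


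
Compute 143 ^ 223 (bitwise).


0b10001111 ^ 0b11011111 = 0b1010000 = 80

80


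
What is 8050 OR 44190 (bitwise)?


0b1111101110010 | 0b1010110010011110 = 0b1011111111111110 = 49150

49150


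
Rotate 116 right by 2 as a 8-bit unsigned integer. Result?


Rotate 0b1110100 right by 2 (8-bit) = 0b11101 = 29

29


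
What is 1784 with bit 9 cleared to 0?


1784 & ~(1 << 9) = 1272

1272


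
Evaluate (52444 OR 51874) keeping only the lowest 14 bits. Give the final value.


Step 1: 52444 | 51874 = 52990
Step 2: 52990 & 16383 = 3838

3838


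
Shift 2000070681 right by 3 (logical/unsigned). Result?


0b1110111001101101010100000011001 >> 3 = 0b1110111001101101010100000011 = 250008835

250008835


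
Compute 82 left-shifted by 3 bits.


0b1010010 << 3 = 0b1010010000 = 656

656


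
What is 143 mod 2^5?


143 & 31 = 15

15


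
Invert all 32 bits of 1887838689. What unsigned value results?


1887838689 ^ 4294967295 = 2407128606

2407128606


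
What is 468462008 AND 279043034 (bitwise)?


0b11011111011000010100110111000 & 0b10000101000011101101111011010 = 0b10000101000000000100110011000 = 278923672

278923672


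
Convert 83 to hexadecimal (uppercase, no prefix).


83 = 53 hex

53


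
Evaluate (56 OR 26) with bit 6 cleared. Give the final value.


Step 1: 56 | 26 = 58
Step 2: 58 & ~(1 << 6) = 58

58


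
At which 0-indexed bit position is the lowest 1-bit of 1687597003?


0b1100100100101101010111111001011. Lowest set bit at position 0

0


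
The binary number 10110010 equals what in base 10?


10110010 in decimal = 178

178


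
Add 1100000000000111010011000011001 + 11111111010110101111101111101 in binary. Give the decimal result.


1100000000000111010011000011001 + 11111111010110101111101111101 = 1111111111011110000010110010110 = 2146370966

2146370966


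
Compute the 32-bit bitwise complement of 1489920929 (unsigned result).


~0b1011000110011100110001110100001 = 0b10100111001100011001110001011110 = 2805046366 (32-bit unsigned)

2805046366


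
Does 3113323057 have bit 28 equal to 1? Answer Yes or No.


0b10111001100100011000101000110001, bit 28 = 1. Yes

Yes


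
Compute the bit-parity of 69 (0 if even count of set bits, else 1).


0b1000101 has 3 ones => parity 1

1


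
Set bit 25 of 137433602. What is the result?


137433602 | (1 << 25) = 137433602 | 33554432 = 170988034

170988034


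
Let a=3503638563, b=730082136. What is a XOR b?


3503638563 ^ 730082136 = 4216415099

4216415099


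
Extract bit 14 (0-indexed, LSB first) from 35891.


0b1000110000110011, position 14 = 0

0


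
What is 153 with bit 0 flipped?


153 ^ (1 << 0) = 153 ^ 1 = 152

152


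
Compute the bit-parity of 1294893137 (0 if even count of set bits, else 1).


0b1001101001011101000000001010001 has 12 ones => parity 0

0


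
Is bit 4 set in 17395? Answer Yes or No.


0b100001111110011, bit 4 = 1. Yes

Yes


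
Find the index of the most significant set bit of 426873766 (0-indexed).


0b11001011100011001001110100110. Highest set bit at position 28

28


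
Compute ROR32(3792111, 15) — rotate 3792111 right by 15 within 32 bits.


Rotate 0b1110011101110011101111 right by 15 (32-bit) = 0b10111001110111100000000001110011 = 3118334067

3118334067


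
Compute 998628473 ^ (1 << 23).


998628473 ^ (1 << 23) = 998628473 ^ 8388608 = 990239865

990239865


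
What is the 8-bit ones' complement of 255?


255 ^ 255 = 0

0


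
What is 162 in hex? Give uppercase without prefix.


162 = A2 hex

A2


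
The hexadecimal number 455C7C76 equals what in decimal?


455C7C76 hex = 1163689078 decimal

1163689078


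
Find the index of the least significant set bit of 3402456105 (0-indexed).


0b11001010110011010101110000101001. Lowest set bit at position 0

0


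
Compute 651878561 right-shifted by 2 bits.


0b100110110110101110000010100001 >> 2 = 0b1001101101101011100000101000 = 162969640

162969640


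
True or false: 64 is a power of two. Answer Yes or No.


0b1000000. Only one bit set => Yes

Yes


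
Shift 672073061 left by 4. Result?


0b101000000011110000010101100101 << 4 = 0b1010000000111100000101011001010000 = 10753168976

10753168976


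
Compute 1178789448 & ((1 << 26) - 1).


1178789448 & 67108863 = 37938760

37938760


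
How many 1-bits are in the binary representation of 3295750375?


0b11000100011100010010100011100111 has 15 set bits

15


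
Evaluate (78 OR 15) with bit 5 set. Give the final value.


Step 1: 78 | 15 = 79
Step 2: 79 | (1 << 5) = 79 | 32 = 111

111


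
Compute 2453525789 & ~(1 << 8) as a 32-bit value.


2453525789 & ~(1 << 8) = 2453525533

2453525533


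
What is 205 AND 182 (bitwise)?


0b11001101 & 0b10110110 = 0b10000100 = 132

132


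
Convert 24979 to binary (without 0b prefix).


24979 = 110000110010011 in binary

110000110010011


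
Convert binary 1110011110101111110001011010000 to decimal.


1110011110101111110001011010000 in decimal = 1943528144

1943528144


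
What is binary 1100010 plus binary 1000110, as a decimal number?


1100010 + 1000110 = 10101000 = 168

168


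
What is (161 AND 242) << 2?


Step 1: 161 & 242 = 160
Step 2: 160 << 2 = 640

640


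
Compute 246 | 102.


0b11110110 | 0b1100110 = 0b11110110 = 246

246


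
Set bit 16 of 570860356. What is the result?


570860356 | (1 << 16) = 570860356 | 65536 = 570925892

570925892


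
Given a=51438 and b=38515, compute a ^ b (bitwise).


51438 ^ 38515 = 24221

24221


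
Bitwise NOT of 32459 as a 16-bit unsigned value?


~0b111111011001011 = 0b1000000100110100 = 33076 (16-bit unsigned)

33076


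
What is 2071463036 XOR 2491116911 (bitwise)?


0b1111011011110000000010001111100 ^ 0b10010100011110110110110101101111 = 0b11101111000000110110100100010011 = 4009978131

4009978131


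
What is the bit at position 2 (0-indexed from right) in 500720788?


0b11101110110000110010010010100, position 2 = 1

1


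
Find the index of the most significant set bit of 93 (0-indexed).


0b1011101. Highest set bit at position 6

6


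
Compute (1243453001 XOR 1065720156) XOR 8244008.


Step 1: 1243453001 ^ 1065720156 = 1972899605
Step 2: 1972899605 ^ 8244008 = 1977992253

1977992253


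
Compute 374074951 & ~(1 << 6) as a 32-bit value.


374074951 & ~(1 << 6) = 374074887

374074887


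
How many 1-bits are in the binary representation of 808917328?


0b110000001101110001100101010000 has 12 set bits

12


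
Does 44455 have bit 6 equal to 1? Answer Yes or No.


0b1010110110100111, bit 6 = 0. No

No


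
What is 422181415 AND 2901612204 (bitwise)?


0b11001001010011111101000100111 & 0b10101100111100110001011010101100 = 0b1000001000010001001000100100 = 136385060

136385060


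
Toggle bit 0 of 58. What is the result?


58 ^ (1 << 0) = 58 ^ 1 = 59

59


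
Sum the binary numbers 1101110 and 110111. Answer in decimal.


1101110 + 110111 = 10100101 = 165

165


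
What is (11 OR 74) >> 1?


Step 1: 11 | 74 = 75
Step 2: 75 >> 1 = 37

37


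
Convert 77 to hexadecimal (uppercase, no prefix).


77 = 4D hex

4D


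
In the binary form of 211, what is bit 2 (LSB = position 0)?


0b11010011, position 2 = 0

0


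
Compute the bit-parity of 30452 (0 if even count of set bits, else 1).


0b111011011110100 has 10 ones => parity 0

0


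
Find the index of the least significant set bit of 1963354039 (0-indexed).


0b1110101000001100110011110110111. Lowest set bit at position 0

0


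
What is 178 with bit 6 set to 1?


178 | (1 << 6) = 178 | 64 = 242

242


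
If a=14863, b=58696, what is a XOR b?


14863 ^ 58696 = 57159

57159


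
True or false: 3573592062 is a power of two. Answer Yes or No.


0b11010101000000001010111111111110. Multiple bits set => No

No


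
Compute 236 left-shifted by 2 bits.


0b11101100 << 2 = 0b1110110000 = 944

944


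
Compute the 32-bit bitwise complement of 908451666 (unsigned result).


~0b110110001001011101111101010010 = 0b11001001110110100010000010101101 = 3386515629 (32-bit unsigned)

3386515629


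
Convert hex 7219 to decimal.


7219 hex = 29209 decimal

29209


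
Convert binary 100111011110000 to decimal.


100111011110000 in decimal = 20208

20208


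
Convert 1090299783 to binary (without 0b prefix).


1090299783 = 1000000111111001010011110000111 in binary

1000000111111001010011110000111


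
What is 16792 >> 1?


0b100000110011000 >> 1 = 0b10000011001100 = 8396

8396
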